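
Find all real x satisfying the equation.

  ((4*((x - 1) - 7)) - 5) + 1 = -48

Step 1. [((4*((x - 1) - 7)) - 5) + 1 = -48] +1 is outermost — subtract 1 both sides, so sub: (4*((x - 1) - 7)) - 5 = -49.
Step 2. [(4*((x - 1) - 7)) - 5 = -49] 5 comes off first (add 5), so sub: 4*((x - 1) - 7) = -44.
Step 3. [4*((x - 1) - 7) = -44] 4·(inner) — divide through by 4, so div: (x - 1) - 7 = -11.
Step 4. [(x - 1) - 7 = -11] peel the -7: add 7 from each side. So sub: x - 1 = -4.
Step 5. [x - 1 = -4] add 1: x sits inside (… - 1), so sub: x = -3.

Answer: x ∈ {-3}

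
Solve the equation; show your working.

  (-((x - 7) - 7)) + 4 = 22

Step 1. [(-((x - 7) - 7)) + 4 = 22] peel the +4: subtract 4 from each side. So sub: -((x - 7) - 7) = 18.
Step 2. [-((x - 7) - 7) = 18] flip signs both sides. So neg: (x - 7) - 7 = -18.
Step 3. [(x - 7) - 7 = -18] peel the -7: add 7 from each side, so sub: x - 7 = -11.
Step 4. [x - 7 = -11] peel the -7: add 7 from each side. So sub: x = -4.

Answer: x ∈ {-4}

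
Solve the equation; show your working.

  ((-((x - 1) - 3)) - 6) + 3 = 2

Step 1. [((-((x - 1) - 3)) - 6) + 3 = 2] 3 comes off first (subtract 3), so sub: (-((x - 1) - 3)) - 6 = -1.
Step 2. [(-((x - 1) - 3)) - 6 = -1] 6 comes off first (add 6), so sub: -((x - 1) - 3) = 5.
Step 3. [-((x - 1) - 3) = 5] LHS negated; negate both sides. So neg: (x - 1) - 3 = -5.
Step 4. [(x - 1) - 3 = -5] peel the -3: add 3 from each side ⇒ sub: x - 1 = -2.
Step 5. [x - 1 = -2] peel the -1: add 1 from each side ⇒ sub: x = -1.

Answer: x ∈ {-1}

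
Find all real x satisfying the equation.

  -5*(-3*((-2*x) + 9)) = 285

Step 1. [-5*(-3*((-2*x) + 9)) = 285] leading coefficient -5: divide by -5 ⇒ div: -3*((-2*x) + 9) = -57.
Step 2. [-3*((-2*x) + 9) = -57] leading coefficient -3: divide by -3. So div: (-2*x) + 9 = 19.
Step 3. [(-2*x) + 9 = 19] +9 is outermost — subtract 9 both sides, so sub: -2*x = 10.
Step 4. [-2*x = 10] LHS = -2·(…); ÷-2 both sides ⇒ div: x = -5.

Answer: x ∈ {-5}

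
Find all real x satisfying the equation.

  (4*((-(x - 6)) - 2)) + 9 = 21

Step 1. [(4*((-(x - 6)) - 2)) + 9 = 21] 9 comes off first (subtract 9), so sub: 4*((-(x - 6)) - 2) = 12.
Step 2. [4*((-(x - 6)) - 2) = 12] LHS = 4·(…); ÷4 both sides. So div: (-(x - 6)) - 2 = 3.
Step 3. [(-(x - 6)) - 2 = 3] -2 is outermost — add 2 both sides ⇒ sub: -(x - 6) = 5.
Step 4. [-(x - 6) = 5] LHS negated; negate both sides, so neg: x - 6 = -5.
Step 5. [x - 6 = -5] peel the -6: add 6 from each side, so sub: x = 1.

Answer: x ∈ {1}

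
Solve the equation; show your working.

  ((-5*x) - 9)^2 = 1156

Step 1. [((-5*x) - 9)^2 = 1156] √ both sides: 1156 ≥ 0 gives two branches. So sqrt: (-5*x) - 9 = 34 or -34.
Step 2. [(-5*x) - 9 = 34 or -34] add 9: x sits inside (… - 9). So sub: -5*x = 43 or -25.
Step 3. [-5*x = 43 or -25] -5 out front; divide by -5. So div: x = -43/5 or 5.

Answer: x ∈ {-43/5, 5}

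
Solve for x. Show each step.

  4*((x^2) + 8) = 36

Step 1. [4*((x^2) + 8) = 36] divide by the outer 4, so div: (x^2) + 8 = 9.
Step 2. [(x^2) + 8 = 9] peel the +8: subtract 8 from each side ⇒ sub: x^2 = 1.
Step 3. [x^2 = 1] √ both sides: 1 ≥ 0 gives two branches ⇒ sqrt: x = 1 or -1.

Answer: x ∈ {-1, 1}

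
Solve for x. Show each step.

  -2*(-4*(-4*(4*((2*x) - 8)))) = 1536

Step 1. [-2*(-4*(-4*(4*((2*x) - 8)))) = 1536] leading coefficient -2: divide by -2 ⇒ div: -4*(-4*(4*((2*x) - 8))) = -768.
Step 2. [-4*(-4*(4*((2*x) - 8))) = -768] -4·(inner) — divide through by -4. So div: -4*(4*((2*x) - 8)) = 192.
Step 3. [-4*(4*((2*x) - 8)) = 192] leading coefficient -4: divide by -4. So div: 4*((2*x) - 8) = -48.
Step 4. [4*((2*x) - 8) = -48] 4 out front; divide by 4, so div: (2*x) - 8 = -12.
Step 5. [(2*x) - 8 = -12] peel the -8: add 8 from each side ⇒ sub: 2*x = -4.
Step 6. [2*x = -4] 2 out front; divide by 2 ⇒ div: x = -2.

Answer: x ∈ {-2}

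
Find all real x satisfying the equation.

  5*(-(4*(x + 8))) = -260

Step 1. [5*(-(4*(x + 8))) = -260] divide by the outer 5, so div: -(4*(x + 8)) = -52.
Step 2. [-(4*(x + 8)) = -52] LHS negated; negate both sides, so neg: 4*(x + 8) = 52.
Step 3. [4*(x + 8) = 52] 4 out front; divide by 4, so div: x + 8 = 13.
Step 4. [x + 8 = 13] +8 is outermost — subtract 8 both sides, so sub: x = 5.

Answer: x ∈ {5}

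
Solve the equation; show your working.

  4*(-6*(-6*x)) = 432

Step 1. [4*(-6*(-6*x)) = 432] divide by the outer 4. So div: -6*(-6*x) = 108.
Step 2. [-6*(-6*x) = 108] -6 out front; divide by -6. So div: -6*x = -18.
Step 3. [-6*x = -18] leading coefficient -6: divide by -6. So div: x = 3.

Answer: x ∈ {3}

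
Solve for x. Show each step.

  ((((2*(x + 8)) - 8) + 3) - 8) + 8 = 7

Step 1. [((((2*(x + 8)) - 8) + 3) - 8) + 8 = 7] subtract 8: x sits inside (… + 8) ⇒ sub: (((2*(x + 8)) - 8) + 3) - 8 = -1.
Step 2. [(((2*(x + 8)) - 8) + 3) - 8 = -1] 8 comes off first (add 8), so sub: ((2*(x + 8)) - 8) + 3 = 7.
Step 3. [((2*(x + 8)) - 8) + 3 = 7] peel the +3: subtract 3 from each side ⇒ sub: (2*(x + 8)) - 8 = 4.
Step 4. [(2*(x + 8)) - 8 = 4] 2 | LHS and 2 | 4: pull 2 out, so factor: (x + 8) - 4 = 2.
Step 5. [(x + 8) - 4 = 2] the outer -4 inverts by adding 4 ⇒ sub: x + 8 = 6.
Step 6. [x + 8 = 6] peel the +8: subtract 8 from each side, so sub: x = -2.

Answer: x ∈ {-2}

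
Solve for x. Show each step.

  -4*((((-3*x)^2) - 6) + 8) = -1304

Step 1. [-4*((((-3*x)^2) - 6) + 8) = -1304] LHS = -4·(…); ÷-4 both sides, so div: (((-3*x)^2) - 6) + 8 = 326.
Step 2. [(((-3*x)^2) - 6) + 8 = 326] subtract 8: x sits inside (… + 8), so sub: ((-3*x)^2) - 6 = 318.
Step 3. [((-3*x)^2) - 6 = 318] add 6: x sits inside (… - 6) ⇒ sub: (-3*x)^2 = 324.
Step 4. [(-3*x)^2 = 324] √ both sides: 324 ≥ 0 gives two branches ⇒ sqrt: -3*x = 18 or -18.
Step 5. [-3*x = 18 or -18] LHS = -3·(…); ÷-3 both sides. So div: x = -6 or 6.

Answer: x ∈ {-6, 6}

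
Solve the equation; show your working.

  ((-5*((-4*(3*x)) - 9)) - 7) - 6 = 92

Step 1. [((-5*((-4*(3*x)) - 9)) - 7) - 6 = 92] add 6: x sits inside (… - 6). So sub: (-5*((-4*(3*x)) - 9)) - 7 = 98.
Step 2. [(-5*((-4*(3*x)) - 9)) - 7 = 98] the outer -7 inverts by adding 7, so sub: -5*((-4*(3*x)) - 9) = 105.
Step 3. [-5*((-4*(3*x)) - 9) = 105] -5·(inner) — divide through by -5, so div: (-4*(3*x)) - 9 = -21.
Step 4. [(-4*(3*x)) - 9 = -21] -9 is outermost — add 9 both sides, so sub: -4*(3*x) = -12.
Step 5. [-4*(3*x) = -12] -4 out front; divide by -4 ⇒ div: 3*x = 3.
Step 6. [3*x = 3] leading coefficient 3: divide by 3 ⇒ div: x = 1.

Answer: x ∈ {1}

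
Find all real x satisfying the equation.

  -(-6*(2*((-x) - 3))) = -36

Step 1. [-(-6*(2*((-x) - 3))) = -36] leading − — multiply by −1 ⇒ neg: -6*(2*((-x) - 3)) = 36.
Step 2. [-6*(2*((-x) - 3)) = 36] LHS = -6·(…); ÷-6 both sides ⇒ div: 2*((-x) - 3) = -6.
Step 3. [2*((-x) - 3) = -6] LHS = 2·(…); ÷2 both sides ⇒ div: (-x) - 3 = -3.
Step 4. [(-x) - 3 = -3] 3 comes off first (add 3). So sub: -x = 0.
Step 5. [-x = 0] leading − — multiply by −1 ⇒ neg: x = 0.

Answer: x ∈ {0}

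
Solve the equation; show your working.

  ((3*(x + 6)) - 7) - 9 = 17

Step 1. [((3*(x + 6)) - 7) - 9 = 17] 9 comes off first (add 9) ⇒ sub: (3*(x + 6)) - 7 = 26.
Step 2. [(3*(x + 6)) - 7 = 26] the outer -7 inverts by adding 7 ⇒ sub: 3*(x + 6) = 33.
Step 3. [3*(x + 6) = 33] leading coefficient 3: divide by 3. So div: x + 6 = 11.
Step 4. [x + 6 = 11] subtract 6: x sits inside (… + 6), so sub: x = 5.

Answer: x ∈ {5}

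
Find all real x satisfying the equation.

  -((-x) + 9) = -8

Step 1. [-((-x) + 9) = -8] flip signs both sides ⇒ neg: (-x) + 9 = 8.
Step 2. [(-x) + 9 = 8] 9 comes off first (subtract 9), so sub: -x = -1.
Step 3. [-x = -1] flip signs both sides ⇒ neg: x = 1.

Answer: x ∈ {1}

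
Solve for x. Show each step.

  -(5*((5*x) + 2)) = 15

Step 1. [-(5*((5*x) + 2)) = 15] flip signs both sides. So neg: 5*((5*x) + 2) = -15.
Step 2. [5*((5*x) + 2) = -15] 5·(inner) — divide through by 5, so div: (5*x) + 2 = -3.
Step 3. [(5*x) + 2 = -3] the outer +2 inverts by subtracting 2 ⇒ sub: 5*x = -5.
Step 4. [5*x = -5] 5 out front; divide by 5 ⇒ div: x = -1.

Answer: x ∈ {-1}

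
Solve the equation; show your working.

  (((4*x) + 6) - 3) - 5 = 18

Step 1. [(((4*x) + 6) - 3) - 5 = 18] -5 is outermost — add 5 both sides ⇒ sub: ((4*x) + 6) - 3 = 23.
Step 2. [((4*x) + 6) - 3 = 23] the outer -3 inverts by adding 3, so sub: (4*x) + 6 = 26.
Step 3. [(4*x) + 6 = 26] peel the +6: subtract 6 from each side. So sub: 4*x = 20.
Step 4. [4*x = 20] 4 out front; divide by 4 ⇒ div: x = 5.

Answer: x ∈ {5}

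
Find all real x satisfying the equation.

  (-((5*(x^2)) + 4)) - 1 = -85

Step 1. [(-((5*(x^2)) + 4)) - 1 = -85] the outer -1 inverts by adding 1 ⇒ sub: -((5*(x^2)) + 4) = -84.
Step 2. [-((5*(x^2)) + 4) = -84] flip signs both sides ⇒ neg: (5*(x^2)) + 4 = 84.
Step 3. [(5*(x^2)) + 4 = 84] 4 comes off first (subtract 4) ⇒ sub: 5*(x^2) = 80.
Step 4. [5*(x^2) = 80] leading coefficient 5: divide by 5, so div: x^2 = 16.
Step 5. [x^2 = 16] √ both sides: 16 ≥ 0 gives two branches, so sqrt: x = 4 or -4.

Answer: x ∈ {-4, 4}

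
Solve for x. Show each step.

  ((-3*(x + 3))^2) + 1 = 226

Step 1. [((-3*(x + 3))^2) + 1 = 226] subtract 1: x sits inside (… + 1), so sub: (-3*(x + 3))^2 = 225.
Step 2. [(-3*(x + 3))^2 = 225] 225 ≥ 0, LHS is (·)² — take ±√. So sqrt: -3*(x + 3) = 15 or -15.
Step 3. [-3*(x + 3) = 15 or -15] leading coefficient -3: divide by -3, so div: x + 3 = -5 or 5.
Step 4. [x + 3 = -5 or 5] 3 comes off first (subtract 3). So sub: x = -8 or 2.

Answer: x ∈ {-8, 2}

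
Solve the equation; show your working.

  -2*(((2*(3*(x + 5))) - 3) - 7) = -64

Step 1. [-2*(((2*(3*(x + 5))) - 3) - 7) = -64] divide by the outer -2 ⇒ div: ((2*(3*(x + 5))) - 3) - 7 = 32.
Step 2. [((2*(3*(x + 5))) - 3) - 7 = 32] 7 comes off first (add 7) ⇒ sub: (2*(3*(x + 5))) - 3 = 39.
Step 3. [(2*(3*(x + 5))) - 3 = 39] the outer -3 inverts by adding 3. So sub: 2*(3*(x + 5)) = 42.
Step 4. [2*(3*(x + 5)) = 42] 2·(inner) — divide through by 2 ⇒ div: 3*(x + 5) = 21.
Step 5. [3*(x + 5) = 21] 3·(inner) — divide through by 3, so div: x + 5 = 7.
Step 6. [x + 5 = 7] subtract 5: x sits inside (… + 5) ⇒ sub: x = 2.

Answer: x ∈ {2}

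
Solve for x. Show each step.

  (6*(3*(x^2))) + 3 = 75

Step 1. [(6*(3*(x^2))) + 3 = 75] subtract 3: x sits inside (… + 3). So sub: 6*(3*(x^2)) = 72.
Step 2. [6*(3*(x^2)) = 72] 6 out front; divide by 6 ⇒ div: 3*(x^2) = 12.
Step 3. [3*(x^2) = 12] LHS = 3·(…); ÷3 both sides. So div: x^2 = 4.
Step 4. [x^2 = 4] √ both sides: 4 ≥ 0 gives two branches. So sqrt: x = 2 or -2.

Answer: x ∈ {-2, 2}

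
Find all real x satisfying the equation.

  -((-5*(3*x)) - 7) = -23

Step 1. [-((-5*(3*x)) - 7) = -23] LHS negated; negate both sides. So neg: (-5*(3*x)) - 7 = 23.
Step 2. [(-5*(3*x)) - 7 = 23] peel the -7: add 7 from each side. So sub: -5*(3*x) = 30.
Step 3. [-5*(3*x) = 30] leading coefficient -5: divide by -5. So div: 3*x = -6.
Step 4. [3*x = -6] leading coefficient 3: divide by 3. So div: x = -2.

Answer: x ∈ {-2}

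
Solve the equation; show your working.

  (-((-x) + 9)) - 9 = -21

Step 1. [(-((-x) + 9)) - 9 = -21] peel the -9: add 9 from each side, so sub: -((-x) + 9) = -12.
Step 2. [-((-x) + 9) = -12] leading − — multiply by −1. So neg: (-x) + 9 = 12.
Step 3. [(-x) + 9 = 12] peel the +9: subtract 9 from each side ⇒ sub: -x = 3.
Step 4. [-x = 3] flip signs both sides ⇒ neg: x = -3.

Answer: x ∈ {-3}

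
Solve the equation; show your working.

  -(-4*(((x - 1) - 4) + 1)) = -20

Step 1. [-(-4*(((x - 1) - 4) + 1)) = -20] LHS negated; negate both sides, so neg: -4*(((x - 1) - 4) + 1) = 20.
Step 2. [-4*(((x - 1) - 4) + 1) = 20] leading coefficient -4: divide by -4. So div: ((x - 1) - 4) + 1 = -5.
Step 3. [((x - 1) - 4) + 1 = -5] 1 comes off first (subtract 1). So sub: (x - 1) - 4 = -6.
Step 4. [(x - 1) - 4 = -6] peel the -4: add 4 from each side ⇒ sub: x - 1 = -2.
Step 5. [x - 1 = -2] peel the -1: add 1 from each side ⇒ sub: x = -1.

Answer: x ∈ {-1}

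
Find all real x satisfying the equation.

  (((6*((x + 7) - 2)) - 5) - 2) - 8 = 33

Step 1. [(((6*((x + 7) - 2)) - 5) - 2) - 8 = 33] -8 is outermost — add 8 both sides ⇒ sub: ((6*((x + 7) - 2)) - 5) - 2 = 41.
Step 2. [((6*((x + 7) - 2)) - 5) - 2 = 41] -2 is outermost — add 2 both sides, so sub: (6*((x + 7) - 2)) - 5 = 43.
Step 3. [(6*((x + 7) - 2)) - 5 = 43] -5 is outermost — add 5 both sides ⇒ sub: 6*((x + 7) - 2) = 48.
Step 4. [6*((x + 7) - 2) = 48] 6·(inner) — divide through by 6, so div: (x + 7) - 2 = 8.
Step 5. [(x + 7) - 2 = 8] add 2: x sits inside (… - 2) ⇒ sub: x + 7 = 10.
Step 6. [x + 7 = 10] subtract 7: x sits inside (… + 7). So sub: x = 3.

Answer: x ∈ {3}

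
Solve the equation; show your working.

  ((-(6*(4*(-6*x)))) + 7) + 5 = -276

Step 1. [((-(6*(4*(-6*x)))) + 7) + 5 = -276] peel the +5: subtract 5 from each side ⇒ sub: (-(6*(4*(-6*x)))) + 7 = -281.
Step 2. [(-(6*(4*(-6*x)))) + 7 = -281] subtract 7: x sits inside (… + 7) ⇒ sub: -(6*(4*(-6*x))) = -288.
Step 3. [-(6*(4*(-6*x))) = -288] flip signs both sides. So neg: 6*(4*(-6*x)) = 288.
Step 4. [6*(4*(-6*x)) = 288] 6·(inner) — divide through by 6 ⇒ div: 4*(-6*x) = 48.
Step 5. [4*(-6*x) = 48] leading coefficient 4: divide by 4, so div: -6*x = 12.
Step 6. [-6*x = 12] LHS = -6·(…); ÷-6 both sides. So div: x = -2.

Answer: x ∈ {-2}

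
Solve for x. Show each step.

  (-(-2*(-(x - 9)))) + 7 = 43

Step 1. [(-(-2*(-(x - 9)))) + 7 = 43] 7 comes off first (subtract 7), so sub: -(-2*(-(x - 9))) = 36.
Step 2. [-(-2*(-(x - 9))) = 36] LHS negated; negate both sides, so neg: -2*(-(x - 9)) = -36.
Step 3. [-2*(-(x - 9)) = -36] leading coefficient -2: divide by -2. So div: -(x - 9) = 18.
Step 4. [-(x - 9) = 18] LHS negated; negate both sides. So neg: x - 9 = -18.
Step 5. [x - 9 = -18] 9 comes off first (add 9). So sub: x = -9.

Answer: x ∈ {-9}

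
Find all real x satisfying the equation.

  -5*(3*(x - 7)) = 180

Step 1. [-5*(3*(x - 7)) = 180] divide by the outer -5, so div: 3*(x - 7) = -36.
Step 2. [3*(x - 7) = -36] 3·(inner) — divide through by 3. So div: x - 7 = -12.
Step 3. [x - 7 = -12] the outer -7 inverts by adding 7 ⇒ sub: x = -5.

Answer: x ∈ {-5}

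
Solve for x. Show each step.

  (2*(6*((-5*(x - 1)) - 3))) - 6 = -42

Step 1. [(2*(6*((-5*(x - 1)) - 3))) - 6 = -42] peel the -6: add 6 from each side. So sub: 2*(6*((-5*(x - 1)) - 3)) = -36.
Step 2. [2*(6*((-5*(x - 1)) - 3)) = -36] divide by the outer 2 ⇒ div: 6*((-5*(x - 1)) - 3) = -18.
Step 3. [6*((-5*(x - 1)) - 3) = -18] 6 out front; divide by 6 ⇒ div: (-5*(x - 1)) - 3 = -3.
Step 4. [(-5*(x - 1)) - 3 = -3] peel the -3: add 3 from each side. So sub: -5*(x - 1) = 0.
Step 5. [-5*(x - 1) = 0] leading coefficient -5: divide by -5, so div: x - 1 = 0.
Step 6. [x - 1 = 0] the outer -1 inverts by adding 1 ⇒ sub: x = 1.

Answer: x ∈ {1}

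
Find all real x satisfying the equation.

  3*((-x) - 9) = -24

Step 1. [3*((-x) - 9) = -24] 3·(inner) — divide through by 3. So div: (-x) - 9 = -8.
Step 2. [(-x) - 9 = -8] peel the -9: add 9 from each side, so sub: -x = 1.
Step 3. [-x = 1] flip signs both sides. So neg: x = -1.

Answer: x ∈ {-1}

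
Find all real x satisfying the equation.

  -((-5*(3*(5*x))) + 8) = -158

Step 1. [-((-5*(3*(5*x))) + 8) = -158] leading − — multiply by −1, so neg: (-5*(3*(5*x))) + 8 = 158.
Step 2. [(-5*(3*(5*x))) + 8 = 158] the outer +8 inverts by subtracting 8. So sub: -5*(3*(5*x)) = 150.
Step 3. [-5*(3*(5*x)) = 150] -5·(inner) — divide through by -5 ⇒ div: 3*(5*x) = -30.
Step 4. [3*(5*x) = -30] leading coefficient 3: divide by 3. So div: 5*x = -10.
Step 5. [5*x = -10] 5·(inner) — divide through by 5 ⇒ div: x = -2.

Answer: x ∈ {-2}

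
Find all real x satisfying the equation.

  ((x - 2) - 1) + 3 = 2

Step 1. [((x - 2) - 1) + 3 = 2] peel the +3: subtract 3 from each side. So sub: (x - 2) - 1 = -1.
Step 2. [(x - 2) - 1 = -1] add 1: x sits inside (… - 1). So sub: x - 2 = 0.
Step 3. [x - 2 = 0] 2 comes off first (add 2) ⇒ sub: x = 2.

Answer: x ∈ {2}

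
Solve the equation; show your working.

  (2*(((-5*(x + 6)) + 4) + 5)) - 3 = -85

Step 1. [(2*(((-5*(x + 6)) + 4) + 5)) - 3 = -85] -3 is outermost — add 3 both sides ⇒ sub: 2*(((-5*(x + 6)) + 4) + 5) = -82.
Step 2. [2*(((-5*(x + 6)) + 4) + 5) = -82] 2 out front; divide by 2 ⇒ div: ((-5*(x + 6)) + 4) + 5 = -41.
Step 3. [((-5*(x + 6)) + 4) + 5 = -41] +5 is outermost — subtract 5 both sides, so sub: (-5*(x + 6)) + 4 = -46.
Step 4. [(-5*(x + 6)) + 4 = -46] subtract 4: x sits inside (… + 4). So sub: -5*(x + 6) = -50.
Step 5. [-5*(x + 6) = -50] LHS = -5·(…); ÷-5 both sides. So div: x + 6 = 10.
Step 6. [x + 6 = 10] 6 comes off first (subtract 6). So sub: x = 4.

Answer: x ∈ {4}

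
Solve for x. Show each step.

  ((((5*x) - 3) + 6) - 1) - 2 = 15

Step 1. [((((5*x) - 3) + 6) - 1) - 2 = 15] 2 comes off first (add 2) ⇒ sub: (((5*x) - 3) + 6) - 1 = 17.
Step 2. [(((5*x) - 3) + 6) - 1 = 17] the outer -1 inverts by adding 1, so sub: ((5*x) - 3) + 6 = 18.
Step 3. [((5*x) - 3) + 6 = 18] the outer +6 inverts by subtracting 6. So sub: (5*x) - 3 = 12.
Step 4. [(5*x) - 3 = 12] add 3: x sits inside (… - 3). So sub: 5*x = 15.
Step 5. [5*x = 15] 5 out front; divide by 5, so div: x = 3.

Answer: x ∈ {3}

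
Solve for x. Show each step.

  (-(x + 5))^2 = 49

Step 1. [(-(x + 5))^2 = 49] 49 ≥ 0, LHS is (·)² — take ±√. So sqrt: -(x + 5) = 7 or -7.
Step 2. [-(x + 5) = 7 or -7] flip signs both sides ⇒ neg: x + 5 = -7 or 7.
Step 3. [x + 5 = -7 or 7] peel the +5: subtract 5 from each side, so sub: x = -12 or 2.

Answer: x ∈ {-12, 2}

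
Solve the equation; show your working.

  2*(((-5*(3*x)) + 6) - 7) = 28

Step 1. [2*(((-5*(3*x)) + 6) - 7) = 28] leading coefficient 2: divide by 2. So div: ((-5*(3*x)) + 6) - 7 = 14.
Step 2. [((-5*(3*x)) + 6) - 7 = 14] peel the -7: add 7 from each side, so sub: (-5*(3*x)) + 6 = 21.
Step 3. [(-5*(3*x)) + 6 = 21] subtract 6: x sits inside (… + 6) ⇒ sub: -5*(3*x) = 15.
Step 4. [-5*(3*x) = 15] leading coefficient -5: divide by -5. So div: 3*x = -3.
Step 5. [3*x = -3] 3·(inner) — divide through by 3. So div: x = -1.

Answer: x ∈ {-1}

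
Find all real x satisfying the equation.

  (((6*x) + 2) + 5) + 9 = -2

Step 1. [(((6*x) + 2) + 5) + 9 = -2] +9 is outermost — subtract 9 both sides, so sub: ((6*x) + 2) + 5 = -11.
Step 2. [((6*x) + 2) + 5 = -11] +5 is outermost — subtract 5 both sides ⇒ sub: (6*x) + 2 = -16.
Step 3. [(6*x) + 2 = -16] peel the +2: subtract 2 from each side, so sub: 6*x = -18.
Step 4. [6*x = -18] LHS = 6·(…); ÷6 both sides ⇒ div: x = -3.

Answer: x ∈ {-3}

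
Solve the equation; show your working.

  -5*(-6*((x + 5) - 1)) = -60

Step 1. [-5*(-6*((x + 5) - 1)) = -60] -5 out front; divide by -5. So div: -6*((x + 5) - 1) = 12.
Step 2. [-6*((x + 5) - 1) = 12] LHS = -6·(…); ÷-6 both sides ⇒ div: (x + 5) - 1 = -2.
Step 3. [(x + 5) - 1 = -2] -1 is outermost — add 1 both sides, so sub: x + 5 = -1.
Step 4. [x + 5 = -1] +5 is outermost — subtract 5 both sides, so sub: x = -6.

Answer: x ∈ {-6}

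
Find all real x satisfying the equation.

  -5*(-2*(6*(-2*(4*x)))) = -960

Step 1. [-5*(-2*(6*(-2*(4*x)))) = -960] leading coefficient -5: divide by -5, so div: -2*(6*(-2*(4*x))) = 192.
Step 2. [-2*(6*(-2*(4*x))) = 192] -2·(inner) — divide through by -2 ⇒ div: 6*(-2*(4*x)) = -96.
Step 3. [6*(-2*(4*x)) = -96] leading coefficient 6: divide by 6. So div: -2*(4*x) = -16.
Step 4. [-2*(4*x) = -16] leading coefficient -2: divide by -2. So div: 4*x = 8.
Step 5. [4*x = 8] leading coefficient 4: divide by 4, so div: x = 2.

Answer: x ∈ {2}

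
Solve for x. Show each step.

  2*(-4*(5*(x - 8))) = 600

Step 1. [2*(-4*(5*(x - 8))) = 600] 2 out front; divide by 2. So div: -4*(5*(x - 8)) = 300.
Step 2. [-4*(5*(x - 8)) = 300] -4·(inner) — divide through by -4. So div: 5*(x - 8) = -75.
Step 3. [5*(x - 8) = -75] 5·(inner) — divide through by 5. So div: x - 8 = -15.
Step 4. [x - 8 = -15] 8 comes off first (add 8), so sub: x = -7.

Answer: x ∈ {-7}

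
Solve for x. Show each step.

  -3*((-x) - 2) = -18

Step 1. [-3*((-x) - 2) = -18] -3·(inner) — divide through by -3. So div: (-x) - 2 = 6.
Step 2. [(-x) - 2 = 6] the outer -2 inverts by adding 2 ⇒ sub: -x = 8.
Step 3. [-x = 8] leading − — multiply by −1, so neg: x = -8.

Answer: x ∈ {-8}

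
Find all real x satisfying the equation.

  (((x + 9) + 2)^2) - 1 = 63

Step 1. [(((x + 9) + 2)^2) - 1 = 63] 1 comes off first (add 1). So sub: ((x + 9) + 2)^2 = 64.
Step 2. [((x + 9) + 2)^2 = 64] √ both sides: 64 ≥ 0 gives two branches, so sqrt: (x + 9) + 2 = 8 or -8.
Step 3. [(x + 9) + 2 = 8 or -8] +2 is outermost — subtract 2 both sides. So sub: x + 9 = 6 or -10.
Step 4. [x + 9 = 6 or -10] the outer +9 inverts by subtracting 9. So sub: x = -3 or -19.

Answer: x ∈ {-19, -3}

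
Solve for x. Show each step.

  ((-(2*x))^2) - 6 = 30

Step 1. [((-(2*x))^2) - 6 = 30] peel the -6: add 6 from each side. So sub: (-(2*x))^2 = 36.
Step 2. [(-(2*x))^2 = 36] LHS squared, RHS 36 ≥ 0: apply √ (±) ⇒ sqrt: -(2*x) = 6 or -6.
Step 3. [-(2*x) = 6 or -6] LHS negated; negate both sides, so neg: 2*x = -6 or 6.
Step 4. [2*x = -6 or 6] 2·(inner) — divide through by 2 ⇒ div: x = -3 or 3.

Answer: x ∈ {-3, 3}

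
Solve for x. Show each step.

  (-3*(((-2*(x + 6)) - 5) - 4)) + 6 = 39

Step 1. [(-3*(((-2*(x + 6)) - 5) - 4)) + 6 = 39] peel the +6: subtract 6 from each side ⇒ sub: -3*(((-2*(x + 6)) - 5) - 4) = 33.
Step 2. [-3*(((-2*(x + 6)) - 5) - 4) = 33] LHS = -3·(…); ÷-3 both sides, so div: ((-2*(x + 6)) - 5) - 4 = -11.
Step 3. [((-2*(x + 6)) - 5) - 4 = -11] the outer -4 inverts by adding 4 ⇒ sub: (-2*(x + 6)) - 5 = -7.
Step 4. [(-2*(x + 6)) - 5 = -7] add 5: x sits inside (… - 5). So sub: -2*(x + 6) = -2.
Step 5. [-2*(x + 6) = -2] leading coefficient -2: divide by -2, so div: x + 6 = 1.
Step 6. [x + 6 = 1] subtract 6: x sits inside (… + 6) ⇒ sub: x = -5.

Answer: x ∈ {-5}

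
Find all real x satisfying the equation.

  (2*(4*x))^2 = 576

Step 1. [(2*(4*x))^2 = 576] LHS squared, RHS 576 ≥ 0: apply √ (±) ⇒ sqrt: 2*(4*x) = 24 or -24.
Step 2. [2*(4*x) = 24 or -24] 2 out front; divide by 2, so div: 4*x = 12 or -12.
Step 3. [4*x = 12 or -12] divide by the outer 4. So div: x = 3 or -3.

Answer: x ∈ {-3, 3}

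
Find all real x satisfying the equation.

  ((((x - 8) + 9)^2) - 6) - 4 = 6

Step 1. [((((x - 8) + 9)^2) - 6) - 4 = 6] add 4: x sits inside (… - 4). So sub: (((x - 8) + 9)^2) - 6 = 10.
Step 2. [(((x - 8) + 9)^2) - 6 = 10] add 6: x sits inside (… - 6) ⇒ sub: ((x - 8) + 9)^2 = 16.
Step 3. [((x - 8) + 9)^2 = 16] √ both sides: 16 ≥ 0 gives two branches, so sqrt: (x - 8) + 9 = 4 or -4.
Step 4. [(x - 8) + 9 = 4 or -4] the outer +9 inverts by subtracting 9, so sub: x - 8 = -5 or -13.
Step 5. [x - 8 = -5 or -13] add 8: x sits inside (… - 8), so sub: x = 3 or -5.

Answer: x ∈ {-5, 3}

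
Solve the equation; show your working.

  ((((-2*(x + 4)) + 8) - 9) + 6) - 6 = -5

Step 1. [((((-2*(x + 4)) + 8) - 9) + 6) - 6 = -5] peel the -6: add 6 from each side, so sub: (((-2*(x + 4)) + 8) - 9) + 6 = 1.
Step 2. [(((-2*(x + 4)) + 8) - 9) + 6 = 1] peel the +6: subtract 6 from each side. So sub: ((-2*(x + 4)) + 8) - 9 = -5.
Step 3. [((-2*(x + 4)) + 8) - 9 = -5] 9 comes off first (add 9). So sub: (-2*(x + 4)) + 8 = 4.
Step 4. [(-2*(x + 4)) + 8 = 4] -2 divides every term; factor it out, so factor: (x + 4) - 4 = -2.
Step 5. [(x + 4) - 4 = -2] the outer -4 inverts by adding 4 ⇒ sub: x + 4 = 2.
Step 6. [x + 4 = 2] 4 comes off first (subtract 4) ⇒ sub: x = -2.

Answer: x ∈ {-2}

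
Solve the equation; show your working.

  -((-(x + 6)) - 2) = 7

Step 1. [-((-(x + 6)) - 2) = 7] LHS negated; negate both sides ⇒ neg: (-(x + 6)) - 2 = -7.
Step 2. [(-(x + 6)) - 2 = -7] peel the -2: add 2 from each side, so sub: -(x + 6) = -5.
Step 3. [-(x + 6) = -5] leading − — multiply by −1, so neg: x + 6 = 5.
Step 4. [x + 6 = 5] the outer +6 inverts by subtracting 6 ⇒ sub: x = -1.

Answer: x ∈ {-1}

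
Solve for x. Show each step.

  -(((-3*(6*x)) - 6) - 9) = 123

Step 1. [-(((-3*(6*x)) - 6) - 9) = 123] flip signs both sides ⇒ neg: ((-3*(6*x)) - 6) - 9 = -123.
Step 2. [((-3*(6*x)) - 6) - 9 = -123] peel the -9: add 9 from each side, so sub: (-3*(6*x)) - 6 = -114.
Step 3. [(-3*(6*x)) - 6 = -114] common factor -3 (LHS and -114) — divide through. So factor: (6*x) + 2 = 38.
Step 4. [(6*x) + 2 = 38] +2 is outermost — subtract 2 both sides. So sub: 6*x = 36.
Step 5. [6*x = 36] leading coefficient 6: divide by 6. So div: x = 6.

Answer: x ∈ {6}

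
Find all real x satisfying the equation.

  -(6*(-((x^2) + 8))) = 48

Step 1. [-(6*(-((x^2) + 8))) = 48] LHS negated; negate both sides, so neg: 6*(-((x^2) + 8)) = -48.
Step 2. [6*(-((x^2) + 8)) = -48] LHS = 6·(…); ÷6 both sides, so div: -((x^2) + 8) = -8.
Step 3. [-((x^2) + 8) = -8] leading − — multiply by −1. So neg: (x^2) + 8 = 8.
Step 4. [(x^2) + 8 = 8] peel the +8: subtract 8 from each side. So sub: x^2 = 0.
Step 5. [x^2 = 0] LHS squared, RHS 0 ≥ 0: apply √ (±). So sqrt: x = 0.

Answer: x ∈ {0}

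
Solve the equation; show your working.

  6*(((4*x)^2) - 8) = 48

Step 1. [6*(((4*x)^2) - 8) = 48] 6·(inner) — divide through by 6 ⇒ div: ((4*x)^2) - 8 = 8.
Step 2. [((4*x)^2) - 8 = 8] peel the -8: add 8 from each side ⇒ sub: (4*x)^2 = 16.
Step 3. [(4*x)^2 = 16] 16 ≥ 0, LHS is (·)² — take ±√. So sqrt: 4*x = 4 or -4.
Step 4. [4*x = 4 or -4] 4·(inner) — divide through by 4 ⇒ div: x = 1 or -1.

Answer: x ∈ {-1, 1}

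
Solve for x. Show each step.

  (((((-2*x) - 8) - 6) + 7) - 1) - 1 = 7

Step 1. [(((((-2*x) - 8) - 6) + 7) - 1) - 1 = 7] -1 is outermost — add 1 both sides ⇒ sub: ((((-2*x) - 8) - 6) + 7) - 1 = 8.
Step 2. [((((-2*x) - 8) - 6) + 7) - 1 = 8] the outer -1 inverts by adding 1, so sub: (((-2*x) - 8) - 6) + 7 = 9.
Step 3. [(((-2*x) - 8) - 6) + 7 = 9] subtract 7: x sits inside (… + 7). So sub: ((-2*x) - 8) - 6 = 2.
Step 4. [((-2*x) - 8) - 6 = 2] add 6: x sits inside (… - 6) ⇒ sub: (-2*x) - 8 = 8.
Step 5. [(-2*x) - 8 = 8] the outer -8 inverts by adding 8 ⇒ sub: -2*x = 16.
Step 6. [-2*x = 16] leading coefficient -2: divide by -2, so div: x = -8.

Answer: x ∈ {-8}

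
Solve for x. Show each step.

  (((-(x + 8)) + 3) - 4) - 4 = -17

Step 1. [(((-(x + 8)) + 3) - 4) - 4 = -17] peel the -4: add 4 from each side ⇒ sub: ((-(x + 8)) + 3) - 4 = -13.
Step 2. [((-(x + 8)) + 3) - 4 = -13] peel the -4: add 4 from each side. So sub: (-(x + 8)) + 3 = -9.
Step 3. [(-(x + 8)) + 3 = -9] 3 comes off first (subtract 3). So sub: -(x + 8) = -12.
Step 4. [-(x + 8) = -12] LHS negated; negate both sides. So neg: x + 8 = 12.
Step 5. [x + 8 = 12] 8 comes off first (subtract 8), so sub: x = 4.

Answer: x ∈ {4}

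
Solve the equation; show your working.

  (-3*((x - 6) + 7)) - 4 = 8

Step 1. [(-3*((x - 6) + 7)) - 4 = 8] the outer -4 inverts by adding 4, so sub: -3*((x - 6) + 7) = 12.
Step 2. [-3*((x - 6) + 7) = 12] leading coefficient -3: divide by -3. So div: (x - 6) + 7 = -4.
Step 3. [(x - 6) + 7 = -4] +7 is outermost — subtract 7 both sides ⇒ sub: x - 6 = -11.
Step 4. [x - 6 = -11] add 6: x sits inside (… - 6) ⇒ sub: x = -5.

Answer: x ∈ {-5}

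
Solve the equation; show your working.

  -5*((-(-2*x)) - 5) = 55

Step 1. [-5*((-(-2*x)) - 5) = 55] LHS = -5·(…); ÷-5 both sides ⇒ div: (-(-2*x)) - 5 = -11.
Step 2. [(-(-2*x)) - 5 = -11] the outer -5 inverts by adding 5, so sub: -(-2*x) = -6.
Step 3. [-(-2*x) = -6] leading − — multiply by −1 ⇒ neg: -2*x = 6.
Step 4. [-2*x = 6] -2·(inner) — divide through by -2 ⇒ div: x = -3.

Answer: x ∈ {-3}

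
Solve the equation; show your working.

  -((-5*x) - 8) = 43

Step 1. [-((-5*x) - 8) = 43] flip signs both sides ⇒ neg: (-5*x) - 8 = -43.
Step 2. [(-5*x) - 8 = -43] add 8: x sits inside (… - 8) ⇒ sub: -5*x = -35.
Step 3. [-5*x = -35] LHS = -5·(…); ÷-5 both sides, so div: x = 7.

Answer: x ∈ {7}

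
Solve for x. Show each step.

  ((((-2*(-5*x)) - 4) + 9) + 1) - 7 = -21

Step 1. [((((-2*(-5*x)) - 4) + 9) + 1) - 7 = -21] the outer -7 inverts by adding 7, so sub: (((-2*(-5*x)) - 4) + 9) + 1 = -14.
Step 2. [(((-2*(-5*x)) - 4) + 9) + 1 = -14] peel the +1: subtract 1 from each side ⇒ sub: ((-2*(-5*x)) - 4) + 9 = -15.
Step 3. [((-2*(-5*x)) - 4) + 9 = -15] the outer +9 inverts by subtracting 9. So sub: (-2*(-5*x)) - 4 = -24.
Step 4. [(-2*(-5*x)) - 4 = -24] -2 divides every term; factor it out, so factor: (-5*x) + 2 = 12.
Step 5. [(-5*x) + 2 = 12] 2 comes off first (subtract 2), so sub: -5*x = 10.
Step 6. [-5*x = 10] -5 out front; divide by -5 ⇒ div: x = -2.

Answer: x ∈ {-2}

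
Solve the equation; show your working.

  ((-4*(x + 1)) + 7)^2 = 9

Step 1. [((-4*(x + 1)) + 7)^2 = 9] LHS squared, RHS 9 ≥ 0: apply √ (±) ⇒ sqrt: (-4*(x + 1)) + 7 = 3 or -3.
Step 2. [(-4*(x + 1)) + 7 = 3 or -3] subtract 7: x sits inside (… + 7), so sub: -4*(x + 1) = -4 or -10.
Step 3. [-4*(x + 1) = -4 or -10] -4 out front; divide by -4, so div: x + 1 = 1 or 5/2.
Step 4. [x + 1 = 1 or 5/2] +1 is outermost — subtract 1 both sides. So sub: x = 0 or 3/2.

Answer: x ∈ {0, 3/2}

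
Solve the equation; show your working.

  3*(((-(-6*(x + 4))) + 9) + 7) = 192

Step 1. [3*(((-(-6*(x + 4))) + 9) + 7) = 192] 3·(inner) — divide through by 3. So div: ((-(-6*(x + 4))) + 9) + 7 = 64.
Step 2. [((-(-6*(x + 4))) + 9) + 7 = 64] +7 is outermost — subtract 7 both sides. So sub: (-(-6*(x + 4))) + 9 = 57.
Step 3. [(-(-6*(x + 4))) + 9 = 57] +9 is outermost — subtract 9 both sides ⇒ sub: -(-6*(x + 4)) = 48.
Step 4. [-(-6*(x + 4)) = 48] flip signs both sides ⇒ neg: -6*(x + 4) = -48.
Step 5. [-6*(x + 4) = -48] leading coefficient -6: divide by -6 ⇒ div: x + 4 = 8.
Step 6. [x + 4 = 8] peel the +4: subtract 4 from each side ⇒ sub: x = 4.

Answer: x ∈ {4}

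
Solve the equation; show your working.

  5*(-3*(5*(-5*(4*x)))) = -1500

Step 1. [5*(-3*(5*(-5*(4*x)))) = -1500] divide by the outer 5. So div: -3*(5*(-5*(4*x))) = -300.
Step 2. [-3*(5*(-5*(4*x))) = -300] -3 out front; divide by -3 ⇒ div: 5*(-5*(4*x)) = 100.
Step 3. [5*(-5*(4*x)) = 100] leading coefficient 5: divide by 5 ⇒ div: -5*(4*x) = 20.
Step 4. [-5*(4*x) = 20] LHS = -5·(…); ÷-5 both sides. So div: 4*x = -4.
Step 5. [4*x = -4] LHS = 4·(…); ÷4 both sides, so div: x = -1.

Answer: x ∈ {-1}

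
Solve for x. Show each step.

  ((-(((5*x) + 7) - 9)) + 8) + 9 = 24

Step 1. [((-(((5*x) + 7) - 9)) + 8) + 9 = 24] the outer +9 inverts by subtracting 9 ⇒ sub: (-(((5*x) + 7) - 9)) + 8 = 15.
Step 2. [(-(((5*x) + 7) - 9)) + 8 = 15] +8 is outermost — subtract 8 both sides, so sub: -(((5*x) + 7) - 9) = 7.
Step 3. [-(((5*x) + 7) - 9) = 7] leading − — multiply by −1. So neg: ((5*x) + 7) - 9 = -7.
Step 4. [((5*x) + 7) - 9 = -7] the outer -9 inverts by adding 9. So sub: (5*x) + 7 = 2.
Step 5. [(5*x) + 7 = 2] +7 is outermost — subtract 7 both sides, so sub: 5*x = -5.
Step 6. [5*x = -5] 5 out front; divide by 5. So div: x = -1.

Answer: x ∈ {-1}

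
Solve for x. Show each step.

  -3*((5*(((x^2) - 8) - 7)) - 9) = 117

Step 1. [-3*((5*(((x^2) - 8) - 7)) - 9) = 117] divide by the outer -3 ⇒ div: (5*(((x^2) - 8) - 7)) - 9 = -39.
Step 2. [(5*(((x^2) - 8) - 7)) - 9 = -39] the outer -9 inverts by adding 9. So sub: 5*(((x^2) - 8) - 7) = -30.
Step 3. [5*(((x^2) - 8) - 7) = -30] 5·(inner) — divide through by 5 ⇒ div: ((x^2) - 8) - 7 = -6.
Step 4. [((x^2) - 8) - 7 = -6] the outer -7 inverts by adding 7 ⇒ sub: (x^2) - 8 = 1.
Step 5. [(x^2) - 8 = 1] the outer -8 inverts by adding 8, so sub: x^2 = 9.
Step 6. [x^2 = 9] LHS squared, RHS 9 ≥ 0: apply √ (±). So sqrt: x = 3 or -3.

Answer: x ∈ {-3, 3}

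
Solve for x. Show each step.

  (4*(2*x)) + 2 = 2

Step 1. [(4*(2*x)) + 2 = 2] +2 is outermost — subtract 2 both sides ⇒ sub: 4*(2*x) = 0.
Step 2. [4*(2*x) = 0] 4·(inner) — divide through by 4. So div: 2*x = 0.
Step 3. [2*x = 0] LHS = 2·(…); ÷2 both sides. So div: x = 0.

Answer: x ∈ {0}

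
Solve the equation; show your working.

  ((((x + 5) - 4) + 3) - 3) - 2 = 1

Step 1. [((((x + 5) - 4) + 3) - 3) - 2 = 1] the outer -2 inverts by adding 2, so sub: (((x + 5) - 4) + 3) - 3 = 3.
Step 2. [(((x + 5) - 4) + 3) - 3 = 3] add 3: x sits inside (… - 3). So sub: ((x + 5) - 4) + 3 = 6.
Step 3. [((x + 5) - 4) + 3 = 6] 3 comes off first (subtract 3) ⇒ sub: (x + 5) - 4 = 3.
Step 4. [(x + 5) - 4 = 3] the outer -4 inverts by adding 4. So sub: x + 5 = 7.
Step 5. [x + 5 = 7] subtract 5: x sits inside (… + 5). So sub: x = 2.

Answer: x ∈ {2}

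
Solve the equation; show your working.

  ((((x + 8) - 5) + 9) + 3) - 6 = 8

Step 1. [((((x + 8) - 5) + 9) + 3) - 6 = 8] the outer -6 inverts by adding 6. So sub: (((x + 8) - 5) + 9) + 3 = 14.
Step 2. [(((x + 8) - 5) + 9) + 3 = 14] 3 comes off first (subtract 3) ⇒ sub: ((x + 8) - 5) + 9 = 11.
Step 3. [((x + 8) - 5) + 9 = 11] subtract 9: x sits inside (… + 9). So sub: (x + 8) - 5 = 2.
Step 4. [(x + 8) - 5 = 2] the outer -5 inverts by adding 5, so sub: x + 8 = 7.
Step 5. [x + 8 = 7] subtract 8: x sits inside (… + 8), so sub: x = -1.

Answer: x ∈ {-1}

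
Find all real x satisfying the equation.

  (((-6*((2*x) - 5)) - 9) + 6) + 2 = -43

Step 1. [(((-6*((2*x) - 5)) - 9) + 6) + 2 = -43] peel the +2: subtract 2 from each side, so sub: ((-6*((2*x) - 5)) - 9) + 6 = -45.
Step 2. [((-6*((2*x) - 5)) - 9) + 6 = -45] the outer +6 inverts by subtracting 6. So sub: (-6*((2*x) - 5)) - 9 = -51.
Step 3. [(-6*((2*x) - 5)) - 9 = -51] 9 comes off first (add 9) ⇒ sub: -6*((2*x) - 5) = -42.
Step 4. [-6*((2*x) - 5) = -42] divide by the outer -6. So div: (2*x) - 5 = 7.
Step 5. [(2*x) - 5 = 7] the outer -5 inverts by adding 5 ⇒ sub: 2*x = 12.
Step 6. [2*x = 12] 2 out front; divide by 2, so div: x = 6.

Answer: x ∈ {6}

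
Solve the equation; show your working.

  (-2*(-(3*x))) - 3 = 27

Step 1. [(-2*(-(3*x))) - 3 = 27] -3 is outermost — add 3 both sides, so sub: -2*(-(3*x)) = 30.
Step 2. [-2*(-(3*x)) = 30] divide by the outer -2, so div: -(3*x) = -15.
Step 3. [-(3*x) = -15] LHS negated; negate both sides. So neg: 3*x = 15.
Step 4. [3*x = 15] leading coefficient 3: divide by 3. So div: x = 5.

Answer: x ∈ {5}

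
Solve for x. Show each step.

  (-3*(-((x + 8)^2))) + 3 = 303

Step 1. [(-3*(-((x + 8)^2))) + 3 = 303] -3 | LHS and -3 | 303: pull -3 out. So factor: (-((x + 8)^2)) - 1 = -101.
Step 2. [(-((x + 8)^2)) - 1 = -101] 1 comes off first (add 1). So sub: -((x + 8)^2) = -100.
Step 3. [-((x + 8)^2) = -100] LHS negated; negate both sides, so neg: (x + 8)^2 = 100.
Step 4. [(x + 8)^2 = 100] 100 ≥ 0, LHS is (·)² — take ±√ ⇒ sqrt: x + 8 = 10 or -10.
Step 5. [x + 8 = 10 or -10] +8 is outermost — subtract 8 both sides, so sub: x = 2 or -18.

Answer: x ∈ {-18, 2}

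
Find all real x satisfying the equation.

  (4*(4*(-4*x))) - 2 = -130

Step 1. [(4*(4*(-4*x))) - 2 = -130] peel the -2: add 2 from each side ⇒ sub: 4*(4*(-4*x)) = -128.
Step 2. [4*(4*(-4*x)) = -128] LHS = 4·(…); ÷4 both sides ⇒ div: 4*(-4*x) = -32.
Step 3. [4*(-4*x) = -32] 4·(inner) — divide through by 4 ⇒ div: -4*x = -8.
Step 4. [-4*x = -8] leading coefficient -4: divide by -4. So div: x = 2.

Answer: x ∈ {2}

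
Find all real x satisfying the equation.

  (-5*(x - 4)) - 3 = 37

Step 1. [(-5*(x - 4)) - 3 = 37] add 3: x sits inside (… - 3), so sub: -5*(x - 4) = 40.
Step 2. [-5*(x - 4) = 40] LHS = -5·(…); ÷-5 both sides, so div: x - 4 = -8.
Step 3. [x - 4 = -8] add 4: x sits inside (… - 4) ⇒ sub: x = -4.

Answer: x ∈ {-4}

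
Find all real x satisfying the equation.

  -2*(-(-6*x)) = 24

Step 1. [-2*(-(-6*x)) = 24] -2·(inner) — divide through by -2, so div: -(-6*x) = -12.
Step 2. [-(-6*x) = -12] LHS negated; negate both sides, so neg: -6*x = 12.
Step 3. [-6*x = 12] LHS = -6·(…); ÷-6 both sides. So div: x = -2.

Answer: x ∈ {-2}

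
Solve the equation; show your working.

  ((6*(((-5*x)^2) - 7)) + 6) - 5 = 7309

Step 1. [((6*(((-5*x)^2) - 7)) + 6) - 5 = 7309] 5 comes off first (add 5), so sub: (6*(((-5*x)^2) - 7)) + 6 = 7314.
Step 2. [(6*(((-5*x)^2) - 7)) + 6 = 7314] the outer +6 inverts by subtracting 6 ⇒ sub: 6*(((-5*x)^2) - 7) = 7308.
Step 3. [6*(((-5*x)^2) - 7) = 7308] 6 out front; divide by 6, so div: ((-5*x)^2) - 7 = 1218.
Step 4. [((-5*x)^2) - 7 = 1218] add 7: x sits inside (… - 7). So sub: (-5*x)^2 = 1225.
Step 5. [(-5*x)^2 = 1225] 1225 ≥ 0, LHS is (·)² — take ±√ ⇒ sqrt: -5*x = 35 or -35.
Step 6. [-5*x = 35 or -35] -5·(inner) — divide through by -5 ⇒ div: x = -7 or 7.

Answer: x ∈ {-7, 7}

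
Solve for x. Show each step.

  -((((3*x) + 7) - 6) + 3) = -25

Step 1. [-((((3*x) + 7) - 6) + 3) = -25] LHS negated; negate both sides. So neg: (((3*x) + 7) - 6) + 3 = 25.
Step 2. [(((3*x) + 7) - 6) + 3 = 25] +3 is outermost — subtract 3 both sides, so sub: ((3*x) + 7) - 6 = 22.
Step 3. [((3*x) + 7) - 6 = 22] -6 is outermost — add 6 both sides. So sub: (3*x) + 7 = 28.
Step 4. [(3*x) + 7 = 28] the outer +7 inverts by subtracting 7 ⇒ sub: 3*x = 21.
Step 5. [3*x = 21] 3 out front; divide by 3 ⇒ div: x = 7.

Answer: x ∈ {7}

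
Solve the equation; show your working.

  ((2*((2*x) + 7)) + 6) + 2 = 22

Step 1. [((2*((2*x) + 7)) + 6) + 2 = 22] the outer +2 inverts by subtracting 2 ⇒ sub: (2*((2*x) + 7)) + 6 = 20.
Step 2. [(2*((2*x) + 7)) + 6 = 20] subtract 6: x sits inside (… + 6). So sub: 2*((2*x) + 7) = 14.
Step 3. [2*((2*x) + 7) = 14] 2 out front; divide by 2. So div: (2*x) + 7 = 7.
Step 4. [(2*x) + 7 = 7] 7 comes off first (subtract 7). So sub: 2*x = 0.
Step 5. [2*x = 0] LHS = 2·(…); ÷2 both sides, so div: x = 0.

Answer: x ∈ {0}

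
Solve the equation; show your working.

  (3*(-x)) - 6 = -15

Step 1. [(3*(-x)) - 6 = -15] 3 | LHS and 3 | -15: pull 3 out ⇒ factor: (-x) - 2 = -5.
Step 2. [(-x) - 2 = -5] add 2: x sits inside (… - 2). So sub: -x = -3.
Step 3. [-x = -3] leading − — multiply by −1, so neg: x = 3.

Answer: x ∈ {3}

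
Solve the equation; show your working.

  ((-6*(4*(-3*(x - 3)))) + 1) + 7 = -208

Step 1. [((-6*(4*(-3*(x - 3)))) + 1) + 7 = -208] peel the +7: subtract 7 from each side, so sub: (-6*(4*(-3*(x - 3)))) + 1 = -215.
Step 2. [(-6*(4*(-3*(x - 3)))) + 1 = -215] +1 is outermost — subtract 1 both sides ⇒ sub: -6*(4*(-3*(x - 3))) = -216.
Step 3. [-6*(4*(-3*(x - 3))) = -216] leading coefficient -6: divide by -6, so div: 4*(-3*(x - 3)) = 36.
Step 4. [4*(-3*(x - 3)) = 36] leading coefficient 4: divide by 4, so div: -3*(x - 3) = 9.
Step 5. [-3*(x - 3) = 9] -3 out front; divide by -3 ⇒ div: x - 3 = -3.
Step 6. [x - 3 = -3] peel the -3: add 3 from each side. So sub: x = 0.

Answer: x ∈ {0}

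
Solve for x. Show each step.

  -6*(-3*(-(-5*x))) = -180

Step 1. [-6*(-3*(-(-5*x))) = -180] -6·(inner) — divide through by -6. So div: -3*(-(-5*x)) = 30.
Step 2. [-3*(-(-5*x)) = 30] -3 out front; divide by -3 ⇒ div: -(-5*x) = -10.
Step 3. [-(-5*x) = -10] flip signs both sides. So neg: -5*x = 10.
Step 4. [-5*x = 10] -5 out front; divide by -5. So div: x = -2.

Answer: x ∈ {-2}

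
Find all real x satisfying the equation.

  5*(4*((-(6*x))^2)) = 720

Step 1. [5*(4*((-(6*x))^2)) = 720] LHS = 5·(…); ÷5 both sides. So div: 4*((-(6*x))^2) = 144.
Step 2. [4*((-(6*x))^2) = 144] 4·(inner) — divide through by 4, so div: (-(6*x))^2 = 36.
Step 3. [(-(6*x))^2 = 36] 36 ≥ 0, LHS is (·)² — take ±√. So sqrt: -(6*x) = 6 or -6.
Step 4. [-(6*x) = 6 or -6] flip signs both sides. So neg: 6*x = -6 or 6.
Step 5. [6*x = -6 or 6] LHS = 6·(…); ÷6 both sides. So div: x = -1 or 1.

Answer: x ∈ {-1, 1}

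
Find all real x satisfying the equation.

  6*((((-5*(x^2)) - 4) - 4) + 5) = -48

Step 1. [6*((((-5*(x^2)) - 4) - 4) + 5) = -48] leading coefficient 6: divide by 6. So div: (((-5*(x^2)) - 4) - 4) + 5 = -8.
Step 2. [(((-5*(x^2)) - 4) - 4) + 5 = -8] +5 is outermost — subtract 5 both sides ⇒ sub: ((-5*(x^2)) - 4) - 4 = -13.
Step 3. [((-5*(x^2)) - 4) - 4 = -13] the outer -4 inverts by adding 4, so sub: (-5*(x^2)) - 4 = -9.
Step 4. [(-5*(x^2)) - 4 = -9] -4 is outermost — add 4 both sides. So sub: -5*(x^2) = -5.
Step 5. [-5*(x^2) = -5] divide by the outer -5. So div: x^2 = 1.
Step 6. [x^2 = 1] √ both sides: 1 ≥ 0 gives two branches, so sqrt: x = 1 or -1.

Answer: x ∈ {-1, 1}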